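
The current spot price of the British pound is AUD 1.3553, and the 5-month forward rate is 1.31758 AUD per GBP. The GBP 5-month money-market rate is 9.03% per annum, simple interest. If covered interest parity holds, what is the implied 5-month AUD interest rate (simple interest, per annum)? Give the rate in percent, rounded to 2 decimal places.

T = 5/12 years.
By CIP, F/S equals the AUD-to-GBP growth ratio: 1.31758/1.3553 = 0.9721685.
The GBP side grows by 1 + 0.0903×5/12 = 1.037625.
So the AUD growth factor = 1.0087463.
(1.0087463 − 1)/T = 0.020991, i.e. 2.10%.

2.10%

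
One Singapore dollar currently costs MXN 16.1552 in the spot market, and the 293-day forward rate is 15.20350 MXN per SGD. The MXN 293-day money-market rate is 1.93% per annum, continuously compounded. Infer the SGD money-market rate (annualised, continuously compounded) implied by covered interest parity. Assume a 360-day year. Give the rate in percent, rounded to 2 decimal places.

T = 293/360 years.
CIP gives F = S · g_MXN/g_SGD, so g_MXN/g_SGD = 15.2035/16.1552 = 0.9410902.
MXN growth factor: e^(0.0193×293/360) = 1.0158321.
So the SGD growth factor = 1.0794205.
r = ln(1.0794205)/(293/360) = 0.093900 → 9.39%.

9.39%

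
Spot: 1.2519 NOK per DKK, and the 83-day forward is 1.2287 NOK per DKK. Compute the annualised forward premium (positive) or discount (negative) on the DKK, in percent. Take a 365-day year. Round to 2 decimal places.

T = 83/365 years.
(F − S)/S = (1.2287 − 1.2519)/1.2519 = -0.0185318.
×(1/T) gives -8.15% p.a.

-8.15%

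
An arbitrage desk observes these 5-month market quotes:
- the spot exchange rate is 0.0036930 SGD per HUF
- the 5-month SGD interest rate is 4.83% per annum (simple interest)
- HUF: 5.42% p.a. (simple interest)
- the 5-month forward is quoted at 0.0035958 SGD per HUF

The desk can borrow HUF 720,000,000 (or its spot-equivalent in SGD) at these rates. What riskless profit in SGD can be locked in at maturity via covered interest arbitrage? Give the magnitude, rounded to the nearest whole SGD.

SGD 65,028

T = 5/12 years.
Route A — deposit HUF, sell forward: 720,000,000 × 1.022583333 × 0.0035958 = SGD 2,647,443.71.
Route B — convert at spot, deposit SGD: 720,000,000 × 0.0036930 × 1.020125 = SGD 2,712,471.57.
The quoted forward undervalues HUF, so borrow HUF, convert to SGD at spot, deposit the SGD at 4.83%, and buy HUF forward at 0.0035958 to cover the loan.
The gap between the two covered legs is SGD 65,028.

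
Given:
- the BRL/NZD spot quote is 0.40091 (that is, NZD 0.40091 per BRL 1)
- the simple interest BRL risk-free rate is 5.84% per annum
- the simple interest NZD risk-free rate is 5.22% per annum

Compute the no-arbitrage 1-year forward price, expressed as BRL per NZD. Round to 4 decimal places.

T = 1 year.
Growth of 1 NZD over T: 1 + 0.0522×1 = 1.052200.
BRL accumulates by 1 + 0.0584×1 = 1.058400.
Forward (NZD per BRL) = 0.40091 × 1.052200 / 1.058400 = 0.3985615.
Invert for BRL per NZD: 1 / 0.3985615 = 2.5090.

2.5090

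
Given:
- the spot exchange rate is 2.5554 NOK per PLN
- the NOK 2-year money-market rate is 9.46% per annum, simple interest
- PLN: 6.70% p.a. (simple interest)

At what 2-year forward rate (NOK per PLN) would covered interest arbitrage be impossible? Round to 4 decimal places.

2.6798

T = 2 years.
Growth of 1 NOK over T: 1 + 0.0946×2 = 1.189200.
PLN growth factor: 1 + 0.0670×2 = 1.134000.
CIP: F = S · (grow NOK)/(grow PLN) = 2.5554 × 1.189200/1.134000 = 2.679790 NOK per PLN.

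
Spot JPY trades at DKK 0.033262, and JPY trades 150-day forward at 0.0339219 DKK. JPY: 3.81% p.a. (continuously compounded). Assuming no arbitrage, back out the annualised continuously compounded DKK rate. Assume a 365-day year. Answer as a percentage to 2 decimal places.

T = 150/365 years.
F/S = 0.0339219/0.033262 = 1.0198395 = (growth of DKK) / (growth of JPY).
JPY growth factor: e^(0.0381×150/365) = 1.0157808.
That pins the DKK growth at 1.0359334.
Take logs: ln 1.0359334 / (150/365) = 0.085904, so 8.59%.

8.59%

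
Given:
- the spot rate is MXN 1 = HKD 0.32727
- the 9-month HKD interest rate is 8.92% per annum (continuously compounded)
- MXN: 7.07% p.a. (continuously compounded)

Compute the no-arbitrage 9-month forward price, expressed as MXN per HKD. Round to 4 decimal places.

3.0135

T = 9/12 years.
HKD growth factor: e^(0.0892×9/12) = 1.0691886.
Growth of 1 MXN over T: e^(0.0707×9/12) = 1.054456.
Forward (HKD per MXN) = 0.32727 × 1.0691886 / 1.054456 = 0.3318425.
Invert for MXN per HKD: 1 / 0.3318425 = 3.0135.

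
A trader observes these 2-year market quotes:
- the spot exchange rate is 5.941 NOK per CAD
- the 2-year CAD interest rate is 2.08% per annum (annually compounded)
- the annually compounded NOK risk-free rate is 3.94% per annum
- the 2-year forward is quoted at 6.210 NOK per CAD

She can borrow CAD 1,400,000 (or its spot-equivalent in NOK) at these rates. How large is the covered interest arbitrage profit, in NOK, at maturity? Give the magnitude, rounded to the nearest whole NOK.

T = 2 years.
Keep in CAD, deliver into the forward: 1,400,000·1.04203264·6.210 = NOK 9,059,431.77.
Swap to NOK now, deposit: 1,400,000·5.941·1.08035236 = NOK 8,985,722.72.
The quoted forward overvalues CAD, so borrow NOK, buy CAD at spot, deposit the CAD at 2.08%, and sell the proceeds forward at 6.210.
The gap between the two covered legs is NOK 73,709.

NOK 73,709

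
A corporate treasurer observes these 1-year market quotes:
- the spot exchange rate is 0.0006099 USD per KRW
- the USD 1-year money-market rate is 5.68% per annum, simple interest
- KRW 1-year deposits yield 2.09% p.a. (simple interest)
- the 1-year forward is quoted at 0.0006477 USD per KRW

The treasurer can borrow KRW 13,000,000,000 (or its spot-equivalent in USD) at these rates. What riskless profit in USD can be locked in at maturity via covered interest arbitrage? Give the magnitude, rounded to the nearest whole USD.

T = 1 year.
Route A — deposit KRW, sell forward: 13,000,000,000 × 1.020900 × 0.0006477 = USD 8,596,080.09.
Route B — convert at spot, deposit USD: 13,000,000,000 × 0.0006099 × 1.056800 = USD 8,379,050.16.
The quoted forward overvalues KRW, so borrow USD, buy KRW at spot, deposit the KRW at 2.09%, and sell the proceeds forward at 0.0006477.
Profit = 8,596,080.09 − 8,379,050.16 = USD 217,030.

USD 217,030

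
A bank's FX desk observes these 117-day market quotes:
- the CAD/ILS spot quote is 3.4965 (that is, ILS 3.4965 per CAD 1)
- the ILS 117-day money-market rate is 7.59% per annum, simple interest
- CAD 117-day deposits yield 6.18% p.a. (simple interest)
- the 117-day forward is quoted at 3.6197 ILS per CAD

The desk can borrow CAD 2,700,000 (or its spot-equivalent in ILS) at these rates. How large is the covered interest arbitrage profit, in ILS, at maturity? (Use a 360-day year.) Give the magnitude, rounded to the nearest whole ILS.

T = 117/360 years.
Keep in CAD, deliver into the forward: 2,700,000·1.020085·3.6197 = ILS 9,969,484.52.
Swap to ILS now, deposit: 2,700,000·3.4965·1.0246675 = ILS 9,673,424.77.
The quoted forward overvalues CAD, so borrow ILS, buy CAD at spot, deposit the CAD at 6.18%, and sell the proceeds forward at 3.6197.
Arbitrage profit = |9,969,484.52 − 9,673,424.77| = ILS 296,060.

ILS 296,060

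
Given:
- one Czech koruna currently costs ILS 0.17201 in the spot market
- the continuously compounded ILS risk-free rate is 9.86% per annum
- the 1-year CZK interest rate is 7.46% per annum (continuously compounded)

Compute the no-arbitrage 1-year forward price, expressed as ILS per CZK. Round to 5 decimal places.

T = 1 year.
ILS growth factor: e^(0.0986×1) = 1.1036248.
CZK accumulates by e^(0.0746×1) = 1.0774531.
CIP: F = S · (grow ILS)/(grow CZK) = 0.17201 × 1.1036248/1.0774531 = 0.1761882 ILS per CZK.

0.17619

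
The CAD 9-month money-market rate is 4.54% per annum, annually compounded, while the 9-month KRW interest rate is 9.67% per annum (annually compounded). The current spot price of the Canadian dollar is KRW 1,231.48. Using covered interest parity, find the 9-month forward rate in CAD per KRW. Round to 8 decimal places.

T = 9/12 years.
KRW accumulates by (1 + 0.0967)^(9/12) = 1.0716819.
CAD accumulates by (1 + 0.0454)^(9/12) = 1.0338603.
CIP: F = S · (grow KRW)/(grow CAD) = 1231.48 × 1.0716819/1.0338603 = 1276.531 KRW per CAD.
Quoted the other way: 1/1276.531 = 0.00078337 CAD per KRW.

0.00078337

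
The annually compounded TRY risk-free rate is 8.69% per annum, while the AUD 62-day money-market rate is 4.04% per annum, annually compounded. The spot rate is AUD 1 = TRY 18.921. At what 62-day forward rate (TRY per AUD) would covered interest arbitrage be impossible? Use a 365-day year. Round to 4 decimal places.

19.0621

T = 62/365 years.
TRY growth factor: (1 + 0.0869)^(62/365) = 1.01425527.
Growth of 1 AUD over T: (1 + 0.0404)^(62/365) = 1.00675015.
CIP: F = S · (grow TRY)/(grow AUD) = 18.921 × 1.01425527/1.00675015 = 19.062052 TRY per AUD.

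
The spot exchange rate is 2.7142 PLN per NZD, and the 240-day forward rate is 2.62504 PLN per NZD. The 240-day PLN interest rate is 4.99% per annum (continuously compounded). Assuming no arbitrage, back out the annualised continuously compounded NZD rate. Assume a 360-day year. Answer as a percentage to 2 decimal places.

T = 240/360 years.
F/S = 2.62504/2.7142 = 0.9671505 = (growth of PLN) / (growth of NZD).
The PLN side grows by e^(0.0499×240/360) = 1.0338262.
So the NZD growth factor = 1.0689404.
Take logs: ln 1.0689404 / (240/360) = 0.100002, so 10.00%.

10.00%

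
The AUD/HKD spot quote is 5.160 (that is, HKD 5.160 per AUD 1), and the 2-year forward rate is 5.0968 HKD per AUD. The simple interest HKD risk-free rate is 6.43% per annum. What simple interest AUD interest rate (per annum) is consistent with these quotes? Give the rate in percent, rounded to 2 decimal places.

7.13%

T = 2 years.
By CIP, F/S equals the HKD-to-AUD growth ratio: 5.0968/5.16 = 0.9877519.
The HKD side grows by 1 + 0.0643×2 = 1.128600.
Hence g_AUD = 1.1425946.
r = (1.1425946 − 1)/2 = 0.071297 → 7.13%.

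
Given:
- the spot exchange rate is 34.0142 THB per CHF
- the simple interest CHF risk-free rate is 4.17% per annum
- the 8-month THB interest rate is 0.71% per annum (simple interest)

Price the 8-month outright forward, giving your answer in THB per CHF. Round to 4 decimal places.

T = 8/12 years.
THB accumulates by 1 + 0.0071×8/12 = 1.00473333.
CHF growth factor: 1 + 0.0417×8/12 = 1.027800.
So F = 34.0142 × 1.00473333 / 1.027800 = 33.250827 (THB/CHF).

33.2508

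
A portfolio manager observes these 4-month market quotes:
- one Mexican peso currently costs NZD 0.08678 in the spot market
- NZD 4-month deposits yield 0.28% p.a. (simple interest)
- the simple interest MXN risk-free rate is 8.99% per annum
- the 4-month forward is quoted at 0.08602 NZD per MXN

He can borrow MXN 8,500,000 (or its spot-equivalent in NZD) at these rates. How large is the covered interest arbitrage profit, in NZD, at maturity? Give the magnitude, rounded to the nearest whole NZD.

T = 4/12 years.
Keep in MXN, deliver into the forward: 8,500,000·1.02996667·0.08602 = NZD 753,080.73.
Swap to NZD now, deposit: 8,500,000·0.08678·1.00093333 = NZD 738,318.45.
The quoted forward overvalues MXN, so borrow NZD, buy MXN at spot, deposit the MXN at 8.99%, and sell the proceeds forward at 0.08602.
Arbitrage profit = |753,080.73 − 738,318.45| = NZD 14,762.

NZD 14,762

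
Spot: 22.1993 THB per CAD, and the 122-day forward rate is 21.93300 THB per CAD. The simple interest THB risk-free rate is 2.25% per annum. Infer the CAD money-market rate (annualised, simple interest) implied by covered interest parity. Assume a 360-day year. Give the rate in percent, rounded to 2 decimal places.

5.86%

T = 122/360 years.
By CIP, F/S equals the THB-to-CAD growth ratio: 21.933/22.1993 = 0.9880041.
THB growth factor: 1 + 0.0225×122/360 = 1.007625.
That pins the CAD growth at 1.0198591.
(1.0198591 − 1)/T = 0.058601, i.e. 5.86%.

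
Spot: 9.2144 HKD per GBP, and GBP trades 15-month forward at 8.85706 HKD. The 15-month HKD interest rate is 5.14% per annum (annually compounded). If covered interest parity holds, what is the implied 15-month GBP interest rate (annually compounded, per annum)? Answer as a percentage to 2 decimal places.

T = 15/12 years.
CIP gives F = S · g_HKD/g_GBP, so g_HKD/g_GBP = 8.85706/9.2144 = 0.9612194.
HKD growth factor: (1 + 0.0514)^(15/12) = 1.0646576.
So the GBP growth factor = 1.1076114.
Annualise: 1.1076114^(12/15) − 1 = 0.085200 = 8.52%.

8.52%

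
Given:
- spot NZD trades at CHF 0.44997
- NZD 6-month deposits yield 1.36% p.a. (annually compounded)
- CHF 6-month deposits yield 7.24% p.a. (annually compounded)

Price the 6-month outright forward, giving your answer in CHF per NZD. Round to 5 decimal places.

0.46284

T = 6/12 years.
CHF growth factor: (1 + 0.0724)^(6/12) = 1.0355675.
NZD growth factor: (1 + 0.0136)^(6/12) = 1.006777.
Forward (CHF per NZD) = 0.44997 × 1.0355675 / 1.006777 = 0.4628377.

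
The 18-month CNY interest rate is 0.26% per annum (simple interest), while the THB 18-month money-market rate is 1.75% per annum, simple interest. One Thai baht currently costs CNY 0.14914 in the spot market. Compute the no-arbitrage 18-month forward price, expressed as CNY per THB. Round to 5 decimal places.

0.14589

T = 18/12 years.
CNY growth factor: 1 + 0.0026×18/12 = 1.003900.
THB growth factor: 1 + 0.0175×18/12 = 1.026250.
So F = 0.14914 × 1.003900 / 1.026250 = 0.1458920 (CNY/THB).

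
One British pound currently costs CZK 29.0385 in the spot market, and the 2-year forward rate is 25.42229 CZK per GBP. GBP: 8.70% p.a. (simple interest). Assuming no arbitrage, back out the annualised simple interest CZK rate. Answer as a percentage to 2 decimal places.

T = 2 years.
CIP gives F = S · g_CZK/g_GBP, so g_CZK/g_GBP = 25.42229/29.0385 = 0.8754684.
The GBP side grows by 1 + 0.0870×2 = 1.174000.
So the CZK growth factor = 1.0277999.
r = (1.0277999 − 1)/2 = 0.013900 → 1.39%.

1.39%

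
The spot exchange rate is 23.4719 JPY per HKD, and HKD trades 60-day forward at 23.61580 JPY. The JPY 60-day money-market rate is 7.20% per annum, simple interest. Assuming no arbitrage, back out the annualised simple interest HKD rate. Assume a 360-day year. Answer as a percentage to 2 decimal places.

3.50%

T = 60/360 years.
By CIP, F/S equals the JPY-to-HKD growth ratio: 23.6158/23.4719 = 1.0061307.
JPY growth factor: 1 + 0.0720×60/360 = 1.012000.
That pins the HKD growth at 1.0058335.
(1.0058335 − 1)/T = 0.035001, i.e. 3.50%.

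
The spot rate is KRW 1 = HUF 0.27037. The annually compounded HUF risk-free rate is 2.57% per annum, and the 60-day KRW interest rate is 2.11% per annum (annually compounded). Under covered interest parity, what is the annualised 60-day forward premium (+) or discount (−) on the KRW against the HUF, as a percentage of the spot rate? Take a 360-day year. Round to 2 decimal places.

T = 60/360 years.
CIP forward (HUF per KRW) = 0.27037 × 1.0042382/1.0034861 = 0.27057264.
(F − S)/S ÷ T = (0.27057264 − 0.27037)/0.27037/(60/360) = 0.004497 → 0.45%.

+0.45%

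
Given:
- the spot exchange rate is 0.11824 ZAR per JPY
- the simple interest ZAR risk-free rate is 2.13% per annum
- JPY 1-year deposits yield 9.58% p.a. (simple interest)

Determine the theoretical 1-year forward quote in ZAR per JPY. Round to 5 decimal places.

0.11020

T = 1 year.
ZAR accumulates by 1 + 0.0213×1 = 1.021300.
Growth of 1 JPY over T: 1 + 0.0958×1 = 1.095800.
So F = 0.11824 × 1.021300 / 1.095800 = 0.1102012 (ZAR/JPY).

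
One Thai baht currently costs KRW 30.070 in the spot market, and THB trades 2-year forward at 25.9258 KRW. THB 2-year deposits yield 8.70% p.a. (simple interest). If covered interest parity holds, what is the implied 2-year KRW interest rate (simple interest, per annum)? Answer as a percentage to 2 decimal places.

T = 2 years.
CIP gives F = S · g_KRW/g_THB, so g_KRW/g_THB = 25.9258/30.07 = 0.8621816.
THB growth factor: 1 + 0.0870×2 = 1.174000.
That pins the KRW growth at 1.0122012.
r = (1.0122012 − 1)/2 = 0.006101 → 0.61%.

0.61%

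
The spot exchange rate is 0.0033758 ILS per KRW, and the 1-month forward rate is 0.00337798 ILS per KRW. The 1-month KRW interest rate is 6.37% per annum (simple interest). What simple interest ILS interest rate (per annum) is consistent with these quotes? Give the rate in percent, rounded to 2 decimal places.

7.15%

T = 1/12 years.
By CIP, F/S equals the ILS-to-KRW growth ratio: 0.00337798/0.0033758 = 1.0006458.
KRW growth factor: 1 + 0.0637×1/12 = 1.0053083.
So the ILS growth factor = 1.0059575.
r = (1.0059575 − 1)/(1/12) = 0.071490 → 7.15%.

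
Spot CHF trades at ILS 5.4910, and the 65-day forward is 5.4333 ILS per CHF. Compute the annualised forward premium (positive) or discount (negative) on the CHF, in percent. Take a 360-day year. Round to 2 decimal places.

T = 65/360 years.
(F − S)/S = (5.4333 − 5.491)/5.491 = -0.0105081.
Per annum: -0.0105081 / (65/360) = -0.058199 = -5.82%.

-5.82%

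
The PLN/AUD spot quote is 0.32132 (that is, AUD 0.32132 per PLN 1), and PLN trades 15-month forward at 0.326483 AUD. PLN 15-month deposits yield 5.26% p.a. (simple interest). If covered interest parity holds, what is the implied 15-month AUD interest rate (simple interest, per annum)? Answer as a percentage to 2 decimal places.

6.63%

T = 15/12 years.
CIP gives F = S · g_AUD/g_PLN, so g_AUD/g_PLN = 0.326483/0.32132 = 1.0160681.
The PLN side grows by 1 + 0.0526×15/12 = 1.065750.
Hence g_AUD = 1.0828746.
(1.0828746 − 1)/T = 0.066300, i.e. 6.63%.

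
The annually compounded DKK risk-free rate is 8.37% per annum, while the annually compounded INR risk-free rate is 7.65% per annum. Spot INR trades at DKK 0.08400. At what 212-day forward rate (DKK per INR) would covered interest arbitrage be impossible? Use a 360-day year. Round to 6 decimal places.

0.084330

T = 212/360 years.
Growth of 1 DKK over T: (1 + 0.0837)^(212/360) = 1.0484738.
INR growth factor: (1 + 0.0765)^(212/360) = 1.044366.
So F = 0.084 × 1.0484738 / 1.044366 = 0.08433040 (DKK/INR).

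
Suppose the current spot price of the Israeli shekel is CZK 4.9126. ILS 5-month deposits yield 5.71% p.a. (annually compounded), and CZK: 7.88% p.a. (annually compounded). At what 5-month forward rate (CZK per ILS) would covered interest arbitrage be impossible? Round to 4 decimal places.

T = 5/12 years.
CZK accumulates by (1 + 0.0788)^(5/12) = 1.0321086.
ILS accumulates by (1 + 0.0571)^(5/12) = 1.023407.
So F = 4.9126 × 1.0321086 / 1.023407 = 4.954370 (CZK/ILS).

4.9544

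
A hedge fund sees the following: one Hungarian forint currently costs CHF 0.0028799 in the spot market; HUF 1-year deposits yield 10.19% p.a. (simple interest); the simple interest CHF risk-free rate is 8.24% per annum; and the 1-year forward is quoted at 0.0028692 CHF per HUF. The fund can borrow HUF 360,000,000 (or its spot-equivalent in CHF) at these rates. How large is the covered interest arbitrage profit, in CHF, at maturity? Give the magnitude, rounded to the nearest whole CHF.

CHF 15,972

T = 1 year.
Route A — deposit HUF, sell forward: 360,000,000 × 1.101900 × 0.0028692 = CHF 1,138,165.73.
Route B — convert at spot, deposit CHF: 360,000,000 × 0.0028799 × 1.082400 = CHF 1,122,193.35.
The quoted forward overvalues HUF, so borrow CHF, buy HUF at spot, deposit the HUF at 10.19%, and sell the proceeds forward at 0.0028692.
Profit = 1,138,165.73 − 1,122,193.35 = CHF 15,972.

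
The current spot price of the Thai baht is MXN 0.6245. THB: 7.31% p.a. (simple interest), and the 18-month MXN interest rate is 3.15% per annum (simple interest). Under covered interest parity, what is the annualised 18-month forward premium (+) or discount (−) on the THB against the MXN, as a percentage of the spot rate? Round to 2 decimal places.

-3.75%

T = 18/12 years.
CIP forward (MXN per THB) = 0.6245 × 1.047250/1.109650 = 0.5893819.
Annualised premium = (F − S)/S × (1/T) = (0.5893819 − 0.6245)/0.6245 ÷ (18/12) = -3.75%.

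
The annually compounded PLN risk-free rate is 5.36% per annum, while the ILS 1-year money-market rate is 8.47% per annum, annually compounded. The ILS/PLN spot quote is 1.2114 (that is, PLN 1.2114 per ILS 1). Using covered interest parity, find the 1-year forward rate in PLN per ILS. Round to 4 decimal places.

T = 1 year.
PLN growth factor: (1 + 0.0536)^1 = 1.053600.
ILS growth factor: (1 + 0.0847)^1 = 1.084700.
Forward (PLN per ILS) = 1.2114 × 1.053600 / 1.084700 = 1.176667.

1.1767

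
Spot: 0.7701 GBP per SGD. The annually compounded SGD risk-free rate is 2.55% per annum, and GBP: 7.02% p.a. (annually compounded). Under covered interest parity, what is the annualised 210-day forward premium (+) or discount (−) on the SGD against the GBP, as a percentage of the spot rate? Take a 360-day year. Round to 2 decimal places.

+4.32%

T = 210/360 years.
No-arbitrage forward: 0.7701 × 1.0403702 / 1.0147969 = 0.7895068 GBP/SGD.
(F − S)/S ÷ T = (0.7895068 − 0.7701)/0.7701/(210/360) = 0.043201 → 4.32%.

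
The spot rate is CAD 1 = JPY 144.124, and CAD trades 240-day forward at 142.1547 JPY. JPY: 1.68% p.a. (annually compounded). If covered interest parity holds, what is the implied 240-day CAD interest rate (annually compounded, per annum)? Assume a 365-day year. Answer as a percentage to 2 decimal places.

3.83%

T = 240/365 years.
CIP gives F = S · g_JPY/g_CAD, so g_JPY/g_CAD = 142.1547/144.124 = 0.9863361.
JPY growth factor: (1 + 0.0168)^(240/365) = 1.011015.
That pins the CAD growth at 1.0250208.
Annualise: 1.0250208^(365/240) − 1 = 0.038299 = 3.83%.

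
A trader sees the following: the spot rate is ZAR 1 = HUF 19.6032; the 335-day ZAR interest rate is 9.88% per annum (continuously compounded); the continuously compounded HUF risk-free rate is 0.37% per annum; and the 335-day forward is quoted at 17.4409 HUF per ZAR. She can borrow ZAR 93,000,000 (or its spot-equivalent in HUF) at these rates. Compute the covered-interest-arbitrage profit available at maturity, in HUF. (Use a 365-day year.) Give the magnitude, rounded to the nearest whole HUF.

HUF 53,338,156

T = 335/365 years.
Invest the ZAR and cover forward: 93,000,000 × 1.094917975293 × 17.4409 = HUF 1,775,961,007.12.
Convert at spot and invest in HUF: 93,000,000 × 19.6032 × 1.003401662979 = HUF 1,829,299,163.61.
The quoted forward undervalues ZAR, so borrow ZAR, convert to HUF at spot, deposit the HUF at 0.37%, and buy ZAR forward at 17.4409 to cover the loan.
The gap between the two covered legs is HUF 53,338,156.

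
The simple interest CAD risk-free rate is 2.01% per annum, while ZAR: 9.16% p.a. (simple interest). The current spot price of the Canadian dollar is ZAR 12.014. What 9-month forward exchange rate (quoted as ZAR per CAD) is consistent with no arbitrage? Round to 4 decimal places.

12.6487

T = 9/12 years.
Growth of 1 ZAR over T: 1 + 0.0916×9/12 = 1.068700.
CAD accumulates by 1 + 0.0201×9/12 = 1.015075.
Forward (ZAR per CAD) = 12.014 × 1.068700 / 1.015075 = 12.648683.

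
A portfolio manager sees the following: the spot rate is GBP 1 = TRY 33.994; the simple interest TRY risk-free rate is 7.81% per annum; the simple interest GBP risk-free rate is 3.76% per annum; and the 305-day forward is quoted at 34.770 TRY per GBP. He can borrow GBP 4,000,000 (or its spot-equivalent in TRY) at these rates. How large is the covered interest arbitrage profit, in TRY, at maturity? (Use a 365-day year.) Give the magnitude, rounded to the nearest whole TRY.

TRY 1,400,238

T = 305/365 years.
Route A — deposit GBP, sell forward: 4,000,000 × 1.03141917808 × 34.770 = TRY 143,449,779.29.
Route B — convert at spot, deposit TRY: 4,000,000 × 33.994 × 1.06526164384 = TRY 144,850,017.28.
The quoted forward undervalues GBP, so borrow GBP, convert to TRY at spot, deposit the TRY at 7.81%, and buy GBP forward at 34.770 to cover the loan.
The gap between the two covered legs is TRY 1,400,238.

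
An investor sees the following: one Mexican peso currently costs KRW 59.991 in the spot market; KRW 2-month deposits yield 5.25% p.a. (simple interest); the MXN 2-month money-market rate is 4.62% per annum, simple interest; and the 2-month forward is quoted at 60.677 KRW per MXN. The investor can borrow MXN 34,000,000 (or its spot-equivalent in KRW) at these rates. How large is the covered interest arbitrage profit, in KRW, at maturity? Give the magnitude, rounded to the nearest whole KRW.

KRW 21,361,916

T = 2/12 years.
Route A — deposit MXN, sell forward: 34,000,000 × 1.007700 × 60.677 = KRW 2,078,903,238.60.
Route B — convert at spot, deposit KRW: 34,000,000 × 59.991 × 1.008750 = KRW 2,057,541,322.50.
The quoted forward overvalues MXN, so borrow KRW, buy MXN at spot, deposit the MXN at 4.62%, and sell the proceeds forward at 60.677.
Profit = 2,078,903,238.60 − 2,057,541,322.50 = KRW 21,361,916.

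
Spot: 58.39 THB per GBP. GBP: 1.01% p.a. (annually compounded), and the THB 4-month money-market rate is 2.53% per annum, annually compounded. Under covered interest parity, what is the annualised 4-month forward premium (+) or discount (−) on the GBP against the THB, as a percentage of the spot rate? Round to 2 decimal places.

T = 4/12 years.
F = S · g_THB/g_GBP = 58.39 × 1.0083632/1.0033554 = 58.68143.
Annualised premium = (F − S)/S × (1/T) = (58.68143 − 58.39)/58.39 ÷ (4/12) = 1.50%.

+1.50%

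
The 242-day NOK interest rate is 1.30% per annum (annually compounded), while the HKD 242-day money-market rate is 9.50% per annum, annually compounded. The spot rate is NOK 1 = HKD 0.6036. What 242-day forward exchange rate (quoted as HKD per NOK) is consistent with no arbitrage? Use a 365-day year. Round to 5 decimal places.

0.63557

T = 242/365 years.
Growth of 1 HKD over T: (1 + 0.0950)^(242/365) = 1.0620185.
NOK accumulates by (1 + 0.0130)^(242/365) = 1.0086004.
Forward (HKD per NOK) = 0.6036 × 1.0620185 / 1.0086004 = 0.6355682.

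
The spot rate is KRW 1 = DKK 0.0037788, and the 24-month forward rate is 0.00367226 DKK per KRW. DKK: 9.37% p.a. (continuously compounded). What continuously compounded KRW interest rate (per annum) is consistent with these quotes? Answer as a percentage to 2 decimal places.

T = 2 years.
By CIP, F/S equals the DKK-to-KRW growth ratio: 0.00367226/0.0037788 = 0.9718059.
DKK growth factor: e^(0.0937×2) = 1.2061096.
Hence g_KRW = 1.2411013.
r = ln(1.2411013)/2 = 0.108000 → 10.80%.

10.80%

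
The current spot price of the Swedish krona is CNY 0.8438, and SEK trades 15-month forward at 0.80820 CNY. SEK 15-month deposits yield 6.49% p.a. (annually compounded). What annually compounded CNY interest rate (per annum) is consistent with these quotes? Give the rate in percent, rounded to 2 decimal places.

T = 15/12 years.
CIP gives F = S · g_CNY/g_SEK, so g_CNY/g_SEK = 0.8082/0.8438 = 0.9578099.
The SEK side grows by (1 + 0.0649)^(15/12) = 1.0817727.
That pins the CNY growth at 1.0361326.
Annualise: 1.0361326^(12/15) − 1 = 0.028803 = 2.88%.

2.88%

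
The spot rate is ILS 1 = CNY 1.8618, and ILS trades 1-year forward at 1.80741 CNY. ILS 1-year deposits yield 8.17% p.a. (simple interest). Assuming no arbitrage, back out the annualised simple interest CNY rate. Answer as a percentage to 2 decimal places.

T = 1 year.
F/S = 1.80741/1.8618 = 0.9707863 = (growth of CNY) / (growth of ILS).
The ILS side grows by 1 + 0.0817×1 = 1.081700.
So the CNY growth factor = 1.0500995.
r = (1.0500995 − 1)/1 = 0.050099 → 5.01%.

5.01%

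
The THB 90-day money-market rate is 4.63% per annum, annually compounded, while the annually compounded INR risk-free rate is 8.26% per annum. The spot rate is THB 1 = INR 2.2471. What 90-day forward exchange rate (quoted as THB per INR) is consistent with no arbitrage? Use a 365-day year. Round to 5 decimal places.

0.44129

T = 90/365 years.
Growth of 1 INR over T: (1 + 0.0826)^(90/365) = 1.0197623.
THB growth factor: (1 + 0.0463)^(90/365) = 1.0112225.
Forward (INR per THB) = 2.2471 × 1.0197623 / 1.0112225 = 2.266077.
Invert for THB per INR: 1 / 2.266077 = 0.44129.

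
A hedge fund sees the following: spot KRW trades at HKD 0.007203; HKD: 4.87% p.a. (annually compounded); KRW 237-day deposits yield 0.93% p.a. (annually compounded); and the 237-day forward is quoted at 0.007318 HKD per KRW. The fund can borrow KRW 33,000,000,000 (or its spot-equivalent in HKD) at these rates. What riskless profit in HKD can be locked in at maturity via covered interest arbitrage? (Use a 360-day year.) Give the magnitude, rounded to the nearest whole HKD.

T = 237/360 years.
Invest the KRW and cover forward: 33,000,000,000 × 1.00611281312 × 0.007318 = HKD 242,970,207.69.
Convert at spot and invest in HKD: 33,000,000,000 × 0.007203 × 1.03179974951 = HKD 245,257,768.66.
The quoted forward undervalues KRW, so borrow KRW, convert to HKD at spot, deposit the HKD at 4.87%, and buy KRW forward at 0.007318 to cover the loan.
Profit = 245,257,768.66 − 242,970,207.69 = HKD 2,287,561.

HKD 2,287,561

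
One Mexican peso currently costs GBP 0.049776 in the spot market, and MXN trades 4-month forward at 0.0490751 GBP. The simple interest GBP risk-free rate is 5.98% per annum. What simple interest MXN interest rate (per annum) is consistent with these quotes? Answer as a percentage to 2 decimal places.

T = 4/12 years.
F/S = 0.0490751/0.049776 = 0.9859189 = (growth of GBP) / (growth of MXN).
The GBP side grows by 1 + 0.0598×4/12 = 1.0199333.
Hence g_MXN = 1.0345002.
r = (1.0345002 − 1)/(4/12) = 0.103501 → 10.35%.

10.35%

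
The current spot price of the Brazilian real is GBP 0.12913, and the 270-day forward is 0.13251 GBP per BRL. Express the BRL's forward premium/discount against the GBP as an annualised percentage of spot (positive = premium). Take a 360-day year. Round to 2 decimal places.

+3.49%

T = 270/360 years.
BRL trades forward at +2.61752% vs spot over the period.
Per annum: 0.0261752 / (270/360) = 0.034900 = 3.49%.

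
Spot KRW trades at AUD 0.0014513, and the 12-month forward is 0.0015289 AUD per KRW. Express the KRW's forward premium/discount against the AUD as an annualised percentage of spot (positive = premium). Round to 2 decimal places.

T = 1 year.
(F − S)/S = (0.0015289 − 0.0014513)/0.0014513 = 0.0534693.
Per annum: 0.0534693 / 1 = 0.053469 = 5.35%.

+5.35%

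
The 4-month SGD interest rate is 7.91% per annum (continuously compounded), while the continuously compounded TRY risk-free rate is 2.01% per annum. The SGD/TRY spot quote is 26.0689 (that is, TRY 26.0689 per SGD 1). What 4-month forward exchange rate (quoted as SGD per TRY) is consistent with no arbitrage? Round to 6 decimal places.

0.039122

T = 4/12 years.
Growth of 1 TRY over T: e^(0.0201×4/12) = 1.0067225.
SGD accumulates by e^(0.0791×4/12) = 1.0267173.
CIP: F = S · (grow TRY)/(grow SGD) = 26.0689 × 1.0067225/1.0267173 = 25.56122 TRY per SGD.
Quoted the other way: 1/25.56122 = 0.039122 SGD per TRY.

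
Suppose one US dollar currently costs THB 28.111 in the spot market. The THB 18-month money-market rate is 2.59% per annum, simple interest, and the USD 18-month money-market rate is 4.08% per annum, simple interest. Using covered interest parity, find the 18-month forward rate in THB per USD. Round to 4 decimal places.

T = 18/12 years.
Growth of 1 THB over T: 1 + 0.0259×18/12 = 1.038850.
USD growth factor: 1 + 0.0408×18/12 = 1.061200.
CIP: F = S · (grow THB)/(grow USD) = 28.111 × 1.038850/1.061200 = 27.518952 THB per USD.

27.5190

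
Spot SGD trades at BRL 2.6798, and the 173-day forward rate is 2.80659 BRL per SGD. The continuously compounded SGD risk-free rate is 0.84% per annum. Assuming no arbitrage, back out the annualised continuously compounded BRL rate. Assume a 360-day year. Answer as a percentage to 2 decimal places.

T = 173/360 years.
By CIP, F/S equals the BRL-to-SGD growth ratio: 2.80659/2.6798 = 1.0473132.
The SGD side grows by e^(0.0084×173/360) = 1.0040448.
Hence g_BRL = 1.0515494.
r = ln(1.0515494)/(173/360) = 0.104597 → 10.46%.

10.46%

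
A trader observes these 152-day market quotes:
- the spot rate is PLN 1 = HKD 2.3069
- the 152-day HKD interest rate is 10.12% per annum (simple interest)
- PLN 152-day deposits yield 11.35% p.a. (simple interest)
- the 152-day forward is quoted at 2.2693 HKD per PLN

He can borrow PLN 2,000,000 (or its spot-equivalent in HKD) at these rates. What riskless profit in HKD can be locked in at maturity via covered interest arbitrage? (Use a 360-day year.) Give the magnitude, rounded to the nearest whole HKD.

T = 152/360 years.
Invest the PLN and cover forward: 2,000,000 × 1.047922222 × 2.2693 = HKD 4,756,099.80.
Convert at spot and invest in HKD: 2,000,000 × 2.3069 × 1.042728889 = HKD 4,810,942.55.
The quoted forward undervalues PLN, so borrow PLN, convert to HKD at spot, deposit the HKD at 10.12%, and buy PLN forward at 2.2693 to cover the loan.
Arbitrage profit = |4,756,099.80 − 4,810,942.55| = HKD 54,843.

HKD 54,843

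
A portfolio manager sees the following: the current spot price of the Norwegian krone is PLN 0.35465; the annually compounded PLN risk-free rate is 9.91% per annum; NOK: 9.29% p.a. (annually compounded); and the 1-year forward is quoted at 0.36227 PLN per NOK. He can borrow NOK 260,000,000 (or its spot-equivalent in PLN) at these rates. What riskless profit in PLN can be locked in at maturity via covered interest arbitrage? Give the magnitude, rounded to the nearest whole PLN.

T = 1 year.
Invest the NOK and cover forward: 260,000,000 × 1.092900 × 0.36227 = PLN 102,940,469.58.
Convert at spot and invest in PLN: 260,000,000 × 0.35465 × 1.099100 = PLN 101,346,911.90.
The quoted forward overvalues NOK, so borrow PLN, buy NOK at spot, deposit the NOK at 9.29%, and sell the proceeds forward at 0.36227.
Arbitrage profit = |102,940,469.58 − 101,346,911.90| = PLN 1,593,558.

PLN 1,593,558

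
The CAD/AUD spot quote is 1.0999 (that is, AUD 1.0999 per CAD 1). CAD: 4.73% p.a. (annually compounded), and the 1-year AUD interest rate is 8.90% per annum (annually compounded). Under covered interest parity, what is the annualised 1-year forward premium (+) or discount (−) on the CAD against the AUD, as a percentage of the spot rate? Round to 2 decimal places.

T = 1 year.
F = S · g_AUD/g_CAD = 1.0999 × 1.089000/1.047300 = 1.1436944.
Annualised premium = (F − S)/S × (1/T) = (1.1436944 − 1.0999)/1.0999 ÷ 1 = 3.98%.

+3.98%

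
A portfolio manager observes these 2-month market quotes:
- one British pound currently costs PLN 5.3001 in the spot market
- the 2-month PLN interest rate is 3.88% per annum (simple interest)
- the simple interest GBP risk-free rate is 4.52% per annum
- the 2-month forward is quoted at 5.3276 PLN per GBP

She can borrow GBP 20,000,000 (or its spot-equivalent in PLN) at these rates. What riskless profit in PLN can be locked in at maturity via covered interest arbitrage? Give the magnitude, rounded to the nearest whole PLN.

T = 2/12 years.
Keep in GBP, deliver into the forward: 20,000,000·1.00753333333·5.3276 = PLN 107,354,691.73.
Swap to PLN now, deposit: 20,000,000·5.3001·1.00646666667 = PLN 106,687,479.60.
The quoted forward overvalues GBP, so borrow PLN, buy GBP at spot, deposit the GBP at 4.52%, and sell the proceeds forward at 5.3276.
Profit = 107,354,691.73 − 106,687,479.60 = PLN 667,212.

PLN 667,212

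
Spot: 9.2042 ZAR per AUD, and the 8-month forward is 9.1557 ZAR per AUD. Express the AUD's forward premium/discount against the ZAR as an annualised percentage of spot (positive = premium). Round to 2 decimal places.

T = 8/12 years.
(F − S)/S = (9.1557 − 9.2042)/9.2042 = -0.0052693.
Annualise by dividing by T: -0.0052693 / (8/12) = -0.007904 → -0.79%.

-0.79%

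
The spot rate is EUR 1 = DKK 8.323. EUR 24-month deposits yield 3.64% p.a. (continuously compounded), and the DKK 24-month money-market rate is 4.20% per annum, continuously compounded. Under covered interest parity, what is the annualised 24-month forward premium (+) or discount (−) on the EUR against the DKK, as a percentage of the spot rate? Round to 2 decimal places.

T = 2 years.
No-arbitrage forward: 8.323 × 1.0876289 / 1.0755154 = 8.416742 DKK/EUR.
Annualised premium = (F − S)/S × (1/T) = (8.416742 − 8.323)/8.323 ÷ 2 = 0.56%.

+0.56%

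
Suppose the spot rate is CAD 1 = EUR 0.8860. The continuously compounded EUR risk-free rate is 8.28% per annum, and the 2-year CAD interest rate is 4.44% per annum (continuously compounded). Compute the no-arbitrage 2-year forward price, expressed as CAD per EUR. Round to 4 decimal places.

1.0452

T = 2 years.
EUR growth factor: e^(0.0828×2) = 1.180101.
CAD growth factor: e^(0.0444×2) = 1.0928621.
CIP: F = S · (grow EUR)/(grow CAD) = 0.886 × 1.180101/1.0928621 = 0.9567259 EUR per CAD.
Quoted the other way: 1/0.9567259 = 1.0452 CAD per EUR.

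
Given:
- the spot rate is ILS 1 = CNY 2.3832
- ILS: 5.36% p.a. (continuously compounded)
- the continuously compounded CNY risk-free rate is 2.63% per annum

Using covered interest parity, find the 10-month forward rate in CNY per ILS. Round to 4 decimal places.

2.3296

T = 10/12 years.
CNY growth factor: e^(0.0263×10/12) = 1.0221586.
Growth of 1 ILS over T: e^(0.0536×10/12) = 1.0456792.
CIP: F = S · (grow CNY)/(grow ILS) = 2.3832 × 1.0221586/1.0456792 = 2.329594 CNY per ILS.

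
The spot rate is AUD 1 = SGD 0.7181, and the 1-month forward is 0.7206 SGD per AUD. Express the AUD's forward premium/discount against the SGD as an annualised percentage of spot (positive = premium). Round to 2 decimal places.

+4.18%

T = 1/12 years.
(F − S)/S = (0.7206 − 0.7181)/0.7181 = 0.0034814.
Annualise by dividing by T: 0.0034814 / (1/12) = 0.041777 → 4.18%.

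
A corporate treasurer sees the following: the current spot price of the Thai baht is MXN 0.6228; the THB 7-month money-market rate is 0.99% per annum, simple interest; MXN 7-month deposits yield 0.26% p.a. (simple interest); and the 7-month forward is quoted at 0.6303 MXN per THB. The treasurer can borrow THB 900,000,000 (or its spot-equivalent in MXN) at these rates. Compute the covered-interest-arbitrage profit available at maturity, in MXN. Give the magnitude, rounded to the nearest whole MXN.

T = 7/12 years.
Route A — deposit THB, sell forward: 900,000,000 × 1.005775 × 0.6303 = MXN 570,545,984.25.
Route B — convert at spot, deposit MXN: 900,000,000 × 0.6228 × 1.00151666667 = MXN 561,370,122.00.
The quoted forward overvalues THB, so borrow MXN, buy THB at spot, deposit the THB at 0.99%, and sell the proceeds forward at 0.6303.
Profit = 570,545,984.25 − 561,370,122.00 = MXN 9,175,862.

MXN 9,175,862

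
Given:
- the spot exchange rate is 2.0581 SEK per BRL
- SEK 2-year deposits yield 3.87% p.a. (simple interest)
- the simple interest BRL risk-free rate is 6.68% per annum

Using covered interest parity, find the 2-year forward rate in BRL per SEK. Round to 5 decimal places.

0.51123

T = 2 years.
SEK accumulates by 1 + 0.0387×2 = 1.077400.
BRL accumulates by 1 + 0.0668×2 = 1.133600.
Forward (SEK per BRL) = 2.0581 × 1.077400 / 1.133600 = 1.956066.
Quoted the other way: 1/1.956066 = 0.51123 BRL per SEK.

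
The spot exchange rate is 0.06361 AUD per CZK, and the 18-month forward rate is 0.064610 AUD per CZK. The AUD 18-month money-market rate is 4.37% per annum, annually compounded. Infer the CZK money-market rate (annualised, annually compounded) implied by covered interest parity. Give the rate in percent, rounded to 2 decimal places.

T = 18/12 years.
CIP gives F = S · g_AUD/g_CZK, so g_AUD/g_CZK = 0.06461/0.06361 = 1.0157208.
The AUD side grows by (1 + 0.0437)^(18/12) = 1.066261.
Hence g_CZK = 1.049758.
r = 1.049758^(12/18) − 1 = 0.032903 → 3.29%.

3.29%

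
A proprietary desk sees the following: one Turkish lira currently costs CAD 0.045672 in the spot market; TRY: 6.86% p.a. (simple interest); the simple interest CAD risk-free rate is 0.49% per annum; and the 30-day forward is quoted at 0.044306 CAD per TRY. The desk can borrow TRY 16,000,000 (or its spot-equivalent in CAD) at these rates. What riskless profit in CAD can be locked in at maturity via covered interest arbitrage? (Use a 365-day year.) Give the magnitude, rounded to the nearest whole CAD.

CAD 18,153

T = 30/365 years.
Invest the TRY and cover forward: 16,000,000 × 1.00563836 × 0.044306 = CAD 712,893.01.
Convert at spot and invest in CAD: 16,000,000 × 0.045672 × 1.00040274 = CAD 731,046.30.
The quoted forward undervalues TRY, so borrow TRY, convert to CAD at spot, deposit the CAD at 0.49%, and buy TRY forward at 0.044306 to cover the loan.
Profit = 731,046.30 − 712,893.01 = CAD 18,153.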